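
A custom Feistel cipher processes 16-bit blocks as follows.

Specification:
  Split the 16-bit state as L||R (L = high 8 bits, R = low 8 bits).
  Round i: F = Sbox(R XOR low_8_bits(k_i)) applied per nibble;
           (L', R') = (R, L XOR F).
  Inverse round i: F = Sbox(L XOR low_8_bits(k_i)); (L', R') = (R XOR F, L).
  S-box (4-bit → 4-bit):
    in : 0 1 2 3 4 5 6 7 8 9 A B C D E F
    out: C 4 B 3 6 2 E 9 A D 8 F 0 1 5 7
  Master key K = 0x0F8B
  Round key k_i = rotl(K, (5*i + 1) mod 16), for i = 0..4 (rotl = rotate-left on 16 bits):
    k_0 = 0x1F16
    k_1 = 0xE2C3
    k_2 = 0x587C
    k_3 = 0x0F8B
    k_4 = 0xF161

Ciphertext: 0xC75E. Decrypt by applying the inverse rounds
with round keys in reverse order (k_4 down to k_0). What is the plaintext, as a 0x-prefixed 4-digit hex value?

s_0 = ciphertext = 0xC75E
s_1 = InvRound(s_0, k_4) = 0xD0C7
s_2 = InvRound(s_1, k_3) = 0xE8D0
s_3 = InvRound(s_2, k_2) = 0x06E8
s_4 = InvRound(s_3, k_1) = 0xEA06
s_5 = InvRound(s_4, k_0) = 0x76EA

0x76EA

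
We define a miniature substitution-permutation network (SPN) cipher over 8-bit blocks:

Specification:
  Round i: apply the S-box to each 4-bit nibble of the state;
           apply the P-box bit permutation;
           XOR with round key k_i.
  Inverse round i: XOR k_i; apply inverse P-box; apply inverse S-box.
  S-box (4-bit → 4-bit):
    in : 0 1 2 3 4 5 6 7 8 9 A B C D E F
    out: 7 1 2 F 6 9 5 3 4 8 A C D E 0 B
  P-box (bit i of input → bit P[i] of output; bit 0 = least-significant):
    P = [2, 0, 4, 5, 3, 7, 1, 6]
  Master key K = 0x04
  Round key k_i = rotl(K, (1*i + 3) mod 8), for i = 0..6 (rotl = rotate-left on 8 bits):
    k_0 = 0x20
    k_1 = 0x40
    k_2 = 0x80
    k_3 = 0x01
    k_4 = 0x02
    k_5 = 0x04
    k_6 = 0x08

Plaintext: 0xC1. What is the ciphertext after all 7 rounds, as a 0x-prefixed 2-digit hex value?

0x9A

s_0 = plaintext = 0xC1
s_1 = Round(s_0, k_0) = 0x6E
s_2 = Round(s_1, k_1) = 0x4A
s_3 = Round(s_2, k_2) = 0x23
s_4 = Round(s_3, k_3) = 0xB4
s_5 = Round(s_4, k_4) = 0x51
s_6 = Round(s_5, k_5) = 0x48
s_7 = Round(s_6, k_6) = 0x9A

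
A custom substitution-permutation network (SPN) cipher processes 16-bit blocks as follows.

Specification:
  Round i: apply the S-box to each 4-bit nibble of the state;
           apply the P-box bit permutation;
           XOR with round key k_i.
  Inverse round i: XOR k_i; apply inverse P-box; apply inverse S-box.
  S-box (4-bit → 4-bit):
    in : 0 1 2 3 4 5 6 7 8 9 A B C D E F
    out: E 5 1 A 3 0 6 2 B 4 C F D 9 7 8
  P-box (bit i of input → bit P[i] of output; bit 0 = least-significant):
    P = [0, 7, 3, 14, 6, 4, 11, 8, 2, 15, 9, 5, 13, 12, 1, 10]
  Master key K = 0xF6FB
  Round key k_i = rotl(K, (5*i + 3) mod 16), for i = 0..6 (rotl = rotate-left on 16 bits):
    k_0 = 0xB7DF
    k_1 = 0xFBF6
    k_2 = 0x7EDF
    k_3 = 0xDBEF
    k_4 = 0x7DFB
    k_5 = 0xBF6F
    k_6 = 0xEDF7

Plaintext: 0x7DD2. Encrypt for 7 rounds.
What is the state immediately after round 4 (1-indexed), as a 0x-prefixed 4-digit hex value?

0x5E8C

s_0 = plaintext = 0x7DD2
s_1 = Round(s_0, k_0) = 0xA6BA
s_2 = Round(s_1, k_1) = 0x34AC
s_3 = Round(s_2, k_2) = 0xA3D2
s_4 = Round(s_3, k_3) = 0x5E8C
s_5 = Round(s_4, k_4) = 0xBEA6
s_6 = Round(s_5, k_5) = 0x00E1
s_7 = Round(s_6, k_6) = 0x738C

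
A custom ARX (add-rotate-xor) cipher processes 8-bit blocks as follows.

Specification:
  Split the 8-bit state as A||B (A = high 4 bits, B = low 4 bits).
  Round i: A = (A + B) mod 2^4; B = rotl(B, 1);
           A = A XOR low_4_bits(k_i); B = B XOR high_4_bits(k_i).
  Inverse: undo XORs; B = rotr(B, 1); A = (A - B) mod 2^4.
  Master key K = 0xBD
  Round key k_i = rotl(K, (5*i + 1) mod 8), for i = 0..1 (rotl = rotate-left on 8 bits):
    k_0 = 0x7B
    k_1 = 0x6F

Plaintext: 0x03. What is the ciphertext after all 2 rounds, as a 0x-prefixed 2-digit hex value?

s_0 = plaintext = 0x03
s_1 = Round(s_0, k_0) = 0x81
s_2 = Round(s_1, k_1) = 0x64

0x64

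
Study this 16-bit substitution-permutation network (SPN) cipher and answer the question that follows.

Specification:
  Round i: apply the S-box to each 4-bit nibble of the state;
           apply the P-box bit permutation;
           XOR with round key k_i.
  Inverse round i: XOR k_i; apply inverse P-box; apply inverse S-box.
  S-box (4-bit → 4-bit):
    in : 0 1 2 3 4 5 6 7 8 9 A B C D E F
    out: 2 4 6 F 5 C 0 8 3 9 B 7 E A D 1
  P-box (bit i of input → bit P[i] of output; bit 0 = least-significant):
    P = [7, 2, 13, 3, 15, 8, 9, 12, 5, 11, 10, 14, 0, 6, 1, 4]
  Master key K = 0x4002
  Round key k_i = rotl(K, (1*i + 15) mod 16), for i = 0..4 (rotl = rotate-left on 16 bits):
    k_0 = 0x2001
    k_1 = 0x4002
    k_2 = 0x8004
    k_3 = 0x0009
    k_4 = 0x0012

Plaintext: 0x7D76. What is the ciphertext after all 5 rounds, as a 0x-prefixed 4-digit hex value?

s_0 = plaintext = 0x7D76
s_1 = Round(s_0, k_0) = 0x7811
s_2 = Round(s_1, k_1) = 0x6A32
s_3 = Round(s_2, k_2) = 0x7B20
s_4 = Round(s_3, k_3) = 0x0F3D
s_5 = Round(s_4, k_4) = 0x937E

0x937E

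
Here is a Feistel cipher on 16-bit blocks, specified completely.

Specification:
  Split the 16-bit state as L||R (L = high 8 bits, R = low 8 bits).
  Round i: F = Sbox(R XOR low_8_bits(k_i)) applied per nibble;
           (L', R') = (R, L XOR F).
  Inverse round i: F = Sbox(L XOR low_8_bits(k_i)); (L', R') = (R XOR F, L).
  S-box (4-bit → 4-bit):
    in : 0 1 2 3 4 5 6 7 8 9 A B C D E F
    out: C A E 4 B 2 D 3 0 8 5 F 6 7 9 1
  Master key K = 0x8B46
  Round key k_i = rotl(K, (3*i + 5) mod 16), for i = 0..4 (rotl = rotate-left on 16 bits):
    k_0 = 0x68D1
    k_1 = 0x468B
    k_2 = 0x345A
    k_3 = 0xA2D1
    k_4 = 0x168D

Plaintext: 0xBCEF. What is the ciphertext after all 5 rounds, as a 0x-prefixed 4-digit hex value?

0x3801

s_0 = plaintext = 0xBCEF
s_1 = Round(s_0, k_0) = 0xEFF5
s_2 = Round(s_1, k_1) = 0xF5D6
s_3 = Round(s_2, k_2) = 0xD6F3
s_4 = Round(s_3, k_3) = 0xF338
s_5 = Round(s_4, k_4) = 0x3801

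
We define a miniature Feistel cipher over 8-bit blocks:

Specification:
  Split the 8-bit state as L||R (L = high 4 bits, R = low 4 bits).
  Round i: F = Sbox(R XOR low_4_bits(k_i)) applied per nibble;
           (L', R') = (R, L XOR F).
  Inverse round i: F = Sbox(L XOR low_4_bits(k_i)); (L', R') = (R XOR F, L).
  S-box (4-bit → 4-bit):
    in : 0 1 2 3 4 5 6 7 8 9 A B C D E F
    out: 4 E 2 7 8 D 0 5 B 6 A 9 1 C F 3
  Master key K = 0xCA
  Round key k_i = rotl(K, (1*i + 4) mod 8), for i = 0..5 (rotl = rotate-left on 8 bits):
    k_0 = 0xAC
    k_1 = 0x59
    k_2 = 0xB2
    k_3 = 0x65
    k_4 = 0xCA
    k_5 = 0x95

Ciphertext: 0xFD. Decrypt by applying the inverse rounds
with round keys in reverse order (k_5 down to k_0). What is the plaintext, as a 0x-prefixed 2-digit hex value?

s_0 = ciphertext = 0xFD
s_1 = InvRound(s_0, k_5) = 0x7F
s_2 = InvRound(s_1, k_4) = 0x37
s_3 = InvRound(s_2, k_3) = 0x73
s_4 = InvRound(s_3, k_2) = 0xE7
s_5 = InvRound(s_4, k_1) = 0x2E
s_6 = InvRound(s_5, k_0) = 0x12

0x12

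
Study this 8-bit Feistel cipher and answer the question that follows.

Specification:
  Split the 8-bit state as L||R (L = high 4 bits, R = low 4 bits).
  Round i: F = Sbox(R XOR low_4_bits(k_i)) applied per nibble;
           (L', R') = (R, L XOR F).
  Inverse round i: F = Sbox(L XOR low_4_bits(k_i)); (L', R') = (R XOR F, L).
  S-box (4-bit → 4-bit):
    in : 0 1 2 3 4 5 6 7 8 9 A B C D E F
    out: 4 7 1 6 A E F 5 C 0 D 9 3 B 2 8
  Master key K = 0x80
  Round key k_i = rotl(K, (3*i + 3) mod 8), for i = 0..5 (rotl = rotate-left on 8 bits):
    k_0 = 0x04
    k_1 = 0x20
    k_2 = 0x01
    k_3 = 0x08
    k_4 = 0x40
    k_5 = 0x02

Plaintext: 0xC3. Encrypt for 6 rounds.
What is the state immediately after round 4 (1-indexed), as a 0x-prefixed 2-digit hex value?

s_0 = plaintext = 0xC3
s_1 = Round(s_0, k_0) = 0x39
s_2 = Round(s_1, k_1) = 0x93
s_3 = Round(s_2, k_2) = 0x38
s_4 = Round(s_3, k_3) = 0x87
s_5 = Round(s_4, k_4) = 0x7D
s_6 = Round(s_5, k_5) = 0xDF

0x87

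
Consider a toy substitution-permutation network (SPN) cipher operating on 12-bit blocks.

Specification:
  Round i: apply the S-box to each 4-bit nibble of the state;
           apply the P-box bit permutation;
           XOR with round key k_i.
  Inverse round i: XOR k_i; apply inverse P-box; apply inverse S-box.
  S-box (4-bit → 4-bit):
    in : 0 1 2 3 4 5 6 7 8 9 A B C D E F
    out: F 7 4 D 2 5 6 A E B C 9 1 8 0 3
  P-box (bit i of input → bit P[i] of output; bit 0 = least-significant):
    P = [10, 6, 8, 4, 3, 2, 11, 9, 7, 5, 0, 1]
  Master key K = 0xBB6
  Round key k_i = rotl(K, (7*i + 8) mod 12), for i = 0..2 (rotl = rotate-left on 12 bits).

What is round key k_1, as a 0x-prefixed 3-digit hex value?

0xDB5

K = 0xBB6
k_0 = rotl(K, (7*0+8) mod 12) = rotl(K, 8) = 0x6BB
k_1 = rotl(K, (7*1+8) mod 12) = rotl(K, 3) = 0xDB5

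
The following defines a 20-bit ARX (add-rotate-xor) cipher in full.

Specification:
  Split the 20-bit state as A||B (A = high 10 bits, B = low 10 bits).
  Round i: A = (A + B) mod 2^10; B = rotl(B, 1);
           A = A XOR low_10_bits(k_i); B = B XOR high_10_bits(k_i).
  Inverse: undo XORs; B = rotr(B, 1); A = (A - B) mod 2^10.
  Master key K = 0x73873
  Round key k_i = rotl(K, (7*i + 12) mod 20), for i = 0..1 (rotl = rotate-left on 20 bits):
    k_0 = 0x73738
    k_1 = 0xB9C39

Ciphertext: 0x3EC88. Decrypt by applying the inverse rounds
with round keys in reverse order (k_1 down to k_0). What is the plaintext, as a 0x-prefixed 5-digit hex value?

s_0 = ciphertext = 0x3EC88
s_1 = InvRound(s_0, k_1) = 0x62F37
s_2 = InvRound(s_1, k_0) = 0x4D97D

0x4D97D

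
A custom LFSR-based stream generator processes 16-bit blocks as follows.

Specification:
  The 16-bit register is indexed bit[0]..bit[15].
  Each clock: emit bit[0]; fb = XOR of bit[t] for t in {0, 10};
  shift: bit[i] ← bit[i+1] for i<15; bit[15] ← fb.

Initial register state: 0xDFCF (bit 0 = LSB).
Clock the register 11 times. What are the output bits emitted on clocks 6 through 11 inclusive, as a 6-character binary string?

011111

reg_0 = 0xDFCF
clock 1: out=1, reg = 0x6FE7
clock 2: out=1, reg = 0x37F3
clock 3: out=1, reg = 0x1BF9
clock 4: out=1, reg = 0x8DFC
clock 5: out=0, reg = 0xC6FE
clock 6: out=0, reg = 0xE37F
clock 7: out=1, reg = 0xF1BF
clock 8: out=1, reg = 0xF8DF
clock 9: out=1, reg = 0xFC6F
clock 10: out=1, reg = 0x7E37
clock 11: out=1, reg = 0x3F1B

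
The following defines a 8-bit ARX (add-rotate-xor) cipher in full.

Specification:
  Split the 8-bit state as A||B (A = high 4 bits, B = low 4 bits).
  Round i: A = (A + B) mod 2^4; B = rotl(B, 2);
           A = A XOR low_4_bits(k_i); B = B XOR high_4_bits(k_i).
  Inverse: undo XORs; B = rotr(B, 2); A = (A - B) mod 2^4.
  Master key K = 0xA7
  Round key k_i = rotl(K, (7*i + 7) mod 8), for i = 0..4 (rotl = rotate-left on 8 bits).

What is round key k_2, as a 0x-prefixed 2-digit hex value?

K = 0xA7
k_0 = rotl(K, (7*0+7) mod 8) = rotl(K, 7) = 0xD3
k_1 = rotl(K, (7*1+7) mod 8) = rotl(K, 6) = 0xE9
k_2 = rotl(K, (7*2+7) mod 8) = rotl(K, 5) = 0xF4

0xF4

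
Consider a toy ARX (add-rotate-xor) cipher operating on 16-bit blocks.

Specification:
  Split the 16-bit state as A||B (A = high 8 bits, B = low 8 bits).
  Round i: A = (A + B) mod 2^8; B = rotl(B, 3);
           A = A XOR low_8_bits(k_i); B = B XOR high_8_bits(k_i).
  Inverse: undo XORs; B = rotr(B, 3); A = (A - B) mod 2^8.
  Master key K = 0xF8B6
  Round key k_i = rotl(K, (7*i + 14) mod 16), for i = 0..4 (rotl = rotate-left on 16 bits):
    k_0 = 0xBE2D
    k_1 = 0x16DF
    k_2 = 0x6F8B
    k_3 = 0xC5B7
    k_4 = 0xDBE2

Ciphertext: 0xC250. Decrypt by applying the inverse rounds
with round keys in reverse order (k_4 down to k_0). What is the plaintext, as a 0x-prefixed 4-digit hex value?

s_0 = ciphertext = 0xC250
s_1 = InvRound(s_0, k_4) = 0xAF71
s_2 = InvRound(s_1, k_3) = 0x8296
s_3 = InvRound(s_2, k_2) = 0xCA3F
s_4 = InvRound(s_3, k_1) = 0xF025
s_5 = InvRound(s_4, k_0) = 0x6A73

0x6A73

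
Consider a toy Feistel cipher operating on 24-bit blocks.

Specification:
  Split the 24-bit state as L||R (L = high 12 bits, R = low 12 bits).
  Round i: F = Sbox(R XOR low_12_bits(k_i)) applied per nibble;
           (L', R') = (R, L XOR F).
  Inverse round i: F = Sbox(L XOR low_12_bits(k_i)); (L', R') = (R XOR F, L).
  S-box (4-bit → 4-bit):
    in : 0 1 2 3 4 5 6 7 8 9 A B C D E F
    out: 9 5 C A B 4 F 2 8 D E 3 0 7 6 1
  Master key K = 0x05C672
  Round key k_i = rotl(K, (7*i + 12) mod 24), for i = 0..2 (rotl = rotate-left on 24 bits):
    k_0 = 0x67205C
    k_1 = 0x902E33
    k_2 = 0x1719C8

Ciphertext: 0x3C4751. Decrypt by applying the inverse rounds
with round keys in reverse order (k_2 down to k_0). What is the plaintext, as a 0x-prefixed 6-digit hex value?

s_0 = ciphertext = 0x3C4751
s_1 = InvRound(s_0, k_2) = 0x9C13C4
s_2 = InvRound(s_1, k_1) = 0x1D89C1
s_3 = InvRound(s_2, k_0) = 0xC4A1D8

0xC4A1D8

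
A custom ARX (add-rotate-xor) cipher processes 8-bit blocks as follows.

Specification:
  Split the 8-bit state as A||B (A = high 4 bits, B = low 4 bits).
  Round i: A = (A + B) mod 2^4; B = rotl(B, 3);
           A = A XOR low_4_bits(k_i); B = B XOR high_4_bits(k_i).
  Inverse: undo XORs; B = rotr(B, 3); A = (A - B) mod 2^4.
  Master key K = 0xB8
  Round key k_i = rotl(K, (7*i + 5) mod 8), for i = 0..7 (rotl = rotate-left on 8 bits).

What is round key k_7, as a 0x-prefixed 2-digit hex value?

K = 0xB8
k_0 = rotl(K, (7*0+5) mod 8) = rotl(K, 5) = 0x17
k_1 = rotl(K, (7*1+5) mod 8) = rotl(K, 4) = 0x8B
k_2 = rotl(K, (7*2+5) mod 8) = rotl(K, 3) = 0xC5
k_3 = rotl(K, (7*3+5) mod 8) = rotl(K, 2) = 0xE2
k_4 = rotl(K, (7*4+5) mod 8) = rotl(K, 1) = 0x71
k_5 = rotl(K, (7*5+5) mod 8) = rotl(K, 0) = 0xB8
k_6 = rotl(K, (7*6+5) mod 8) = rotl(K, 7) = 0x5C
k_7 = rotl(K, (7*7+5) mod 8) = rotl(K, 6) = 0x2E

0x2E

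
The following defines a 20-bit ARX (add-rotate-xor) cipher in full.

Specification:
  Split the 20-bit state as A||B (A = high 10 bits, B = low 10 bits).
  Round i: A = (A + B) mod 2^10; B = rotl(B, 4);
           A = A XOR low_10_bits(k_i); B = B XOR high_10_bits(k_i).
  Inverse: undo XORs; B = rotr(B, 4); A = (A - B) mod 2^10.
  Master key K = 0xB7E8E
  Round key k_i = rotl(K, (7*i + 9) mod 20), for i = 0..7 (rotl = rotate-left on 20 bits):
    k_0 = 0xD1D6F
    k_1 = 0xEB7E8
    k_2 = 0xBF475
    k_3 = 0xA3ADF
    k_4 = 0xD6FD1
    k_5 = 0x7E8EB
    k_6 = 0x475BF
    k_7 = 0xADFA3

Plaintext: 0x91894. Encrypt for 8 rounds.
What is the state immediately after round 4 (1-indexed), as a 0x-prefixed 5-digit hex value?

s_0 = plaintext = 0x91894
s_1 = Round(s_0, k_0) = 0xED605
s_2 = Round(s_1, k_1) = 0x94BF5
s_3 = Round(s_2, k_2) = 0x8C9A2
s_4 = Round(s_3, k_3) = 0x42CA8
s_5 = Round(s_4, k_4) = 0x989D9
s_6 = Round(s_5, k_5) = 0x3406D
s_7 = Round(s_6, k_6) = 0x20BCC
s_8 = Round(s_7, k_7) = 0xFB678

0x42CA8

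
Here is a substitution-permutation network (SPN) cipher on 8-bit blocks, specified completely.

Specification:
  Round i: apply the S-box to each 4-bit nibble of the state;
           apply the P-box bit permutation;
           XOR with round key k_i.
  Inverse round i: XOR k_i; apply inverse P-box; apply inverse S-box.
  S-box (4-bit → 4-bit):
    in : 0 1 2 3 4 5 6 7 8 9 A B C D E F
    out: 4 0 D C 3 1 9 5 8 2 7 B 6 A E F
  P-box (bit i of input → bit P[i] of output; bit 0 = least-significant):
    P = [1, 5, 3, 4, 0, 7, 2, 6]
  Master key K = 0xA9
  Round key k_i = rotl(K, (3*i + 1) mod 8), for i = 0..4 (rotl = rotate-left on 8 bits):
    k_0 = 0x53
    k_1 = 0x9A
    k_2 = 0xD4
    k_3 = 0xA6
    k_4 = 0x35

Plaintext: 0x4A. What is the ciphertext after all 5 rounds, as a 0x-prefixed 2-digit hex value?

s_0 = plaintext = 0x4A
s_1 = Round(s_0, k_0) = 0xF8
s_2 = Round(s_1, k_1) = 0x4F
s_3 = Round(s_2, k_2) = 0x6F
s_4 = Round(s_3, k_3) = 0xDD
s_5 = Round(s_4, k_4) = 0xC5

0xC5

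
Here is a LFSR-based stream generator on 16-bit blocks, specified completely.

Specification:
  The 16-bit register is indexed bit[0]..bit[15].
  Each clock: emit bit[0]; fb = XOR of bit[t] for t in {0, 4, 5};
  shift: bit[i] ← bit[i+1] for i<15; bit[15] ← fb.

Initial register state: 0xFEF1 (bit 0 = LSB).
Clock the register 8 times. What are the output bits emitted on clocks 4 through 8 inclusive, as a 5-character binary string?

01111

reg_0 = 0xFEF1
clock 1: out=1, reg = 0xFF78
clock 2: out=0, reg = 0x7FBC
clock 3: out=0, reg = 0x3FDE
clock 4: out=0, reg = 0x9FEF
clock 5: out=1, reg = 0x4FF7
clock 6: out=1, reg = 0xA7FB
clock 7: out=1, reg = 0xD3FD
clock 8: out=1, reg = 0xE9FE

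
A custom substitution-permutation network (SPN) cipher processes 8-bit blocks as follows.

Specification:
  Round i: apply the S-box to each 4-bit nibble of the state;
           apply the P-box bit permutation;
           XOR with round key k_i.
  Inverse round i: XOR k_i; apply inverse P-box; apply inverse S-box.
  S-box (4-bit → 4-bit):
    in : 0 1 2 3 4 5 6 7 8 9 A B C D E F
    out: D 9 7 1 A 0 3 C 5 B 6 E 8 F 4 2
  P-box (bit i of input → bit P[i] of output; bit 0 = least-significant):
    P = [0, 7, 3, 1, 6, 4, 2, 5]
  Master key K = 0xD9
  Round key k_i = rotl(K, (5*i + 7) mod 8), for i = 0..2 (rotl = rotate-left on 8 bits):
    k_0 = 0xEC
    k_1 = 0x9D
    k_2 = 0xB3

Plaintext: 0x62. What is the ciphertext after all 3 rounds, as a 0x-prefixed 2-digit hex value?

0x4C

s_0 = plaintext = 0x62
s_1 = Round(s_0, k_0) = 0x35
s_2 = Round(s_1, k_1) = 0xDD
s_3 = Round(s_2, k_2) = 0x4C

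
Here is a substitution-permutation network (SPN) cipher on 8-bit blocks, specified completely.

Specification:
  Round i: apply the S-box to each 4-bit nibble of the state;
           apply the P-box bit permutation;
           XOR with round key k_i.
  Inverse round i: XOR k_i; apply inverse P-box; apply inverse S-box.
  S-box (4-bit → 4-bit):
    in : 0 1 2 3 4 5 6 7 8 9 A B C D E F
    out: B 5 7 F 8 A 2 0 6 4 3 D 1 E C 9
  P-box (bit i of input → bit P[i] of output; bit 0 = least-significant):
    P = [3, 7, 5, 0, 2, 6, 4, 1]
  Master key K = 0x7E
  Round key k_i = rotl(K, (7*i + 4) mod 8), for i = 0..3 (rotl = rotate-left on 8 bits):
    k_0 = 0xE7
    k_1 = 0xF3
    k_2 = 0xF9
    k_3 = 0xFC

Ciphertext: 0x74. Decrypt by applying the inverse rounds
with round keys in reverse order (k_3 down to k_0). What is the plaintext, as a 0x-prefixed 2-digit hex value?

s_0 = ciphertext = 0x74
s_1 = InvRound(s_0, k_3) = 0x7A
s_2 = InvRound(s_1, k_2) = 0x45
s_3 = InvRound(s_2, k_1) = 0xB8
s_4 = InvRound(s_3, k_0) = 0x3F

0x3F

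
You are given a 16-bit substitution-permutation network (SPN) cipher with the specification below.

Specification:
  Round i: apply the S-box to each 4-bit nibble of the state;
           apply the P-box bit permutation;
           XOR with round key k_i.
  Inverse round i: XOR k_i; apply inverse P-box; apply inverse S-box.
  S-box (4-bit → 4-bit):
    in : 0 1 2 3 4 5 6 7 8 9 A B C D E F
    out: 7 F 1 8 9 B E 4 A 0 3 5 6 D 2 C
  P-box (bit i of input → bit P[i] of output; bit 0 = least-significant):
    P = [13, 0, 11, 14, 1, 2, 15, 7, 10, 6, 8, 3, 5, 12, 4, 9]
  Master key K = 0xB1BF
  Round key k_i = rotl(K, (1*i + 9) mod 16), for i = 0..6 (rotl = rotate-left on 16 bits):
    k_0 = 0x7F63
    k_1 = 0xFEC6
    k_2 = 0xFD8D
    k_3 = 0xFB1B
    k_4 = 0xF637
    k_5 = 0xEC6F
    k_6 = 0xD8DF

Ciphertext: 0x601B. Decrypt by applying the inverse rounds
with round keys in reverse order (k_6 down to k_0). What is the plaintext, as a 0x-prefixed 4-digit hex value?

s_0 = ciphertext = 0x601B
s_1 = InvRound(s_0, k_6) = 0xEE6B
s_2 = InvRound(s_1, k_5) = 0x39E9
s_3 = InvRound(s_2, k_4) = 0xF11F
s_4 = InvRound(s_3, k_3) = 0x39E7
s_5 = InvRound(s_4, k_2) = 0x25B3
s_6 = InvRound(s_5, k_1) = 0x1CC6
s_7 = InvRound(s_6, k_0) = 0x4785

0x4785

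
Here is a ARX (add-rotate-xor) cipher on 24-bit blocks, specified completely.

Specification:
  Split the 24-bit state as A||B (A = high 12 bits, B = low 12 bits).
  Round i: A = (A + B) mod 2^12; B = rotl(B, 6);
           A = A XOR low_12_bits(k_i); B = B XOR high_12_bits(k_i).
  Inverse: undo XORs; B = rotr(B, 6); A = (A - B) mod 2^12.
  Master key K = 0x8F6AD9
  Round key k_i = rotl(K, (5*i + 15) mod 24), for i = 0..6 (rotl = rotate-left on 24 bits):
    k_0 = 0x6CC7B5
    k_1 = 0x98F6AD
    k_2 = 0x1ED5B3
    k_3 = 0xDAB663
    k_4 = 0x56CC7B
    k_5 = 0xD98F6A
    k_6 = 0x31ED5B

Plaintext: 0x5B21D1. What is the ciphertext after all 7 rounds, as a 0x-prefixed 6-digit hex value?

s_0 = plaintext = 0x5B21D1
s_1 = Round(s_0, k_0) = 0x03628B
s_2 = Round(s_1, k_1) = 0x46CB45
s_3 = Round(s_2, k_2) = 0xA02080
s_4 = Round(s_3, k_3) = 0xCE1DA9
s_5 = Round(s_4, k_4) = 0x6F1F1A
s_6 = Round(s_5, k_5) = 0x961B24
s_7 = Round(s_6, k_6) = 0x9DEA32

0x9DEA32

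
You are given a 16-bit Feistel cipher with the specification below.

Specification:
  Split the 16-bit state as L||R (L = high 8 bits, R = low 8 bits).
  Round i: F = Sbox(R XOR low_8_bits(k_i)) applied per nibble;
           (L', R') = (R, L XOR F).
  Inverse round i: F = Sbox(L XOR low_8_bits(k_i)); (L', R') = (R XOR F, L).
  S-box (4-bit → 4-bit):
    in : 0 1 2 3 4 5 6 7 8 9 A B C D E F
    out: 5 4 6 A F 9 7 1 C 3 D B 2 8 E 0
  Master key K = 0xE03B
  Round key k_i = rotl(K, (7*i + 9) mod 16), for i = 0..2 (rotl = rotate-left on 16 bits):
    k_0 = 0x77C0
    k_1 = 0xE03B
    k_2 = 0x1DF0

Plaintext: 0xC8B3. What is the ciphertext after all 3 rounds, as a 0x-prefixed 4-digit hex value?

s_0 = plaintext = 0xC8B3
s_1 = Round(s_0, k_0) = 0xB3D2
s_2 = Round(s_1, k_1) = 0xD250
s_3 = Round(s_2, k_2) = 0x5007

0x5007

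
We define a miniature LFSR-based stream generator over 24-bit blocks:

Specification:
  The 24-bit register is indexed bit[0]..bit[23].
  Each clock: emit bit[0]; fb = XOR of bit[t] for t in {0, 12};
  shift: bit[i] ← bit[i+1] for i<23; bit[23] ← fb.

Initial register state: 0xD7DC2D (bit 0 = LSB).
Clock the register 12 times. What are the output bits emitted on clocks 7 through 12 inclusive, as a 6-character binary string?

000011

reg_0 = 0xD7DC2D
clock 1: out=1, reg = 0x6BEE16
clock 2: out=0, reg = 0x35F70B
clock 3: out=1, reg = 0x1AFB85
clock 4: out=1, reg = 0x0D7DC2
clock 5: out=0, reg = 0x86BEE1
clock 6: out=1, reg = 0x435F70
clock 7: out=0, reg = 0xA1AFB8
clock 8: out=0, reg = 0x50D7DC
clock 9: out=0, reg = 0xA86BEE
clock 10: out=0, reg = 0x5435F7
clock 11: out=1, reg = 0x2A1AFB
clock 12: out=1, reg = 0x150D7D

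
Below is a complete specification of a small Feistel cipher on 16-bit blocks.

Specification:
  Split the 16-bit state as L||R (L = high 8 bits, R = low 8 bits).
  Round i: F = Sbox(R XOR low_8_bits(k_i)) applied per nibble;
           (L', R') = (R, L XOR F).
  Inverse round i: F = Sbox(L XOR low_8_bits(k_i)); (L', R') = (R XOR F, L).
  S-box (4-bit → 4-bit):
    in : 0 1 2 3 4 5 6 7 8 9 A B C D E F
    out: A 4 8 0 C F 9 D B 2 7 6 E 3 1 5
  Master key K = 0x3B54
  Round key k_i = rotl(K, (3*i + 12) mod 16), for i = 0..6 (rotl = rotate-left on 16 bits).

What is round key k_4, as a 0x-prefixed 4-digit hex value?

0x543B

K = 0x3B54
k_0 = rotl(K, (3*0+12) mod 16) = rotl(K, 12) = 0x43B5
k_1 = rotl(K, (3*1+12) mod 16) = rotl(K, 15) = 0x1DAA
k_2 = rotl(K, (3*2+12) mod 16) = rotl(K, 2) = 0xED50
k_3 = rotl(K, (3*3+12) mod 16) = rotl(K, 5) = 0x6A87
k_4 = rotl(K, (3*4+12) mod 16) = rotl(K, 8) = 0x543B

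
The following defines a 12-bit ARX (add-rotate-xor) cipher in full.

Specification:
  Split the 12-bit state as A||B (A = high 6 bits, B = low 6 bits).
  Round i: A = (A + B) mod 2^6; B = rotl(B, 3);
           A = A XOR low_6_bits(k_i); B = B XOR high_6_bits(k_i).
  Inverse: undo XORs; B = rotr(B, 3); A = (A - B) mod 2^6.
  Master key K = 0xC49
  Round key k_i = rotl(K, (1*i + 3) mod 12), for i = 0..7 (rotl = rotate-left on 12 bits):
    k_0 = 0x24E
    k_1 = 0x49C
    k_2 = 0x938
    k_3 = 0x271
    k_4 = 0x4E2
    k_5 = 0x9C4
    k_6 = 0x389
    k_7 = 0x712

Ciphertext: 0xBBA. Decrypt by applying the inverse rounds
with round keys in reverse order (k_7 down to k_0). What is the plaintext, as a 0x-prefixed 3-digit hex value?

0x89C

s_0 = ciphertext = 0xBBA
s_1 = InvRound(s_0, k_7) = 0x234
s_2 = InvRound(s_1, k_6) = 0xA97
s_3 = InvRound(s_2, k_5) = 0xA06
s_4 = InvRound(s_3, k_4) = 0x82A
s_5 = InvRound(s_4, k_3) = 0xD5C
s_6 = InvRound(s_5, k_2) = 0x187
s_7 = InvRound(s_6, k_1) = 0xC2A
s_8 = InvRound(s_7, k_0) = 0x89C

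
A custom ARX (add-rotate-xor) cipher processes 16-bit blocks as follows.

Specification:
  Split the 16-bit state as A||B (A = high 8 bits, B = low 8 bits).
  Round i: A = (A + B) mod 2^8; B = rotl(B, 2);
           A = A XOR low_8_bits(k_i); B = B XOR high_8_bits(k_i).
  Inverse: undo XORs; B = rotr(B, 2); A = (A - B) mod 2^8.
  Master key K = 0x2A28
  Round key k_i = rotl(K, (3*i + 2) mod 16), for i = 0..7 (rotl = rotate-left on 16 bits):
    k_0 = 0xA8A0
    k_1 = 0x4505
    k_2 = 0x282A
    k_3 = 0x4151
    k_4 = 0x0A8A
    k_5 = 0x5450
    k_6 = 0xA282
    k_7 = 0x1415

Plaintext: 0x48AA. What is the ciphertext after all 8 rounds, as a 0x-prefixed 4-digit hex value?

0x096C

s_0 = plaintext = 0x48AA
s_1 = Round(s_0, k_0) = 0x5202
s_2 = Round(s_1, k_1) = 0x514D
s_3 = Round(s_2, k_2) = 0xB41D
s_4 = Round(s_3, k_3) = 0x8035
s_5 = Round(s_4, k_4) = 0x3FDE
s_6 = Round(s_5, k_5) = 0x4D2F
s_7 = Round(s_6, k_6) = 0xFE1E
s_8 = Round(s_7, k_7) = 0x096C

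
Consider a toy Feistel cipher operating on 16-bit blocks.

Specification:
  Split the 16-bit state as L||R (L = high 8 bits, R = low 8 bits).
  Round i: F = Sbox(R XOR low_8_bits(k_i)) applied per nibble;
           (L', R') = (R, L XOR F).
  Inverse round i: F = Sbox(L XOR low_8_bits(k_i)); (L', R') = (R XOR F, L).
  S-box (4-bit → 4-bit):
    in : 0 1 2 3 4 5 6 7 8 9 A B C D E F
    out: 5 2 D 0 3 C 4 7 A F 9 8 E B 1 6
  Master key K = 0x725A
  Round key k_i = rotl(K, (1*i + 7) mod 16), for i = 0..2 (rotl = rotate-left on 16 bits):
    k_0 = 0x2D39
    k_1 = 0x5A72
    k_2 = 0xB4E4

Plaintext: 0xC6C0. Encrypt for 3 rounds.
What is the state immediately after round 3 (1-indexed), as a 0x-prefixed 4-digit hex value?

0x7857

s_0 = plaintext = 0xC6C0
s_1 = Round(s_0, k_0) = 0xC0A9
s_2 = Round(s_1, k_1) = 0xA978
s_3 = Round(s_2, k_2) = 0x7857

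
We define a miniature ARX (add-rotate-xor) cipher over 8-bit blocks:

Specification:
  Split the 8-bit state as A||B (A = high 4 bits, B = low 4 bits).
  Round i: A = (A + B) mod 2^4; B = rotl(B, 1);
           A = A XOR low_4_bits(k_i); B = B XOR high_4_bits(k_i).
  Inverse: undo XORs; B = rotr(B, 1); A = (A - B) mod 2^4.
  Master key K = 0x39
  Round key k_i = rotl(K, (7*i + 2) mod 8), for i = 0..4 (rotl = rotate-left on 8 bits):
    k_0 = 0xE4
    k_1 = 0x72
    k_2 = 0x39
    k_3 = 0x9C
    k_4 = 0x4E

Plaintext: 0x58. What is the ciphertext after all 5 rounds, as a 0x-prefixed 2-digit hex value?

s_0 = plaintext = 0x58
s_1 = Round(s_0, k_0) = 0x9F
s_2 = Round(s_1, k_1) = 0xA8
s_3 = Round(s_2, k_2) = 0xB2
s_4 = Round(s_3, k_3) = 0x1D
s_5 = Round(s_4, k_4) = 0x0F

0x0F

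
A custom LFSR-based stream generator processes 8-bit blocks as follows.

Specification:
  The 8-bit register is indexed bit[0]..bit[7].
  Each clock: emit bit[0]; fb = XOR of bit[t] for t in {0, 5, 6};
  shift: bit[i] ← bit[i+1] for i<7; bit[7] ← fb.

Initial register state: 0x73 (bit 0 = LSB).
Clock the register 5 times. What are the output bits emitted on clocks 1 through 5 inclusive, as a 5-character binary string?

11001

reg_0 = 0x73
clock 1: out=1, reg = 0xB9
clock 2: out=1, reg = 0x5C
clock 3: out=0, reg = 0xAE
clock 4: out=0, reg = 0xD7
clock 5: out=1, reg = 0x6B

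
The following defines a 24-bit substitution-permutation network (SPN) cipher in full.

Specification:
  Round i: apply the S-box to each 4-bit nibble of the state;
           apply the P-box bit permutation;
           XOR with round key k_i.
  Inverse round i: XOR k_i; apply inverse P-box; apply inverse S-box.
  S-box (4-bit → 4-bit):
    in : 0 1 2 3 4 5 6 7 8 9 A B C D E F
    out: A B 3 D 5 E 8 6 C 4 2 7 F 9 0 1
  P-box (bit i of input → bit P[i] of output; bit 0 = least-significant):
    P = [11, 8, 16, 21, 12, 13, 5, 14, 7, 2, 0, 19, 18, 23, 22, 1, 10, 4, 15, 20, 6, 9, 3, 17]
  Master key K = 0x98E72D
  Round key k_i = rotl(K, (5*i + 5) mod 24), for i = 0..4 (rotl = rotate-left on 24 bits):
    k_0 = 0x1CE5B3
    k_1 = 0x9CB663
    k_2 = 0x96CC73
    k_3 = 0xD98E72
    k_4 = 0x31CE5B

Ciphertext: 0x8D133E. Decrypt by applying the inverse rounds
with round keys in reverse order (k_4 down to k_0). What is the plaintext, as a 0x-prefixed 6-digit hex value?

s_0 = ciphertext = 0x8D133E
s_1 = InvRound(s_0, k_4) = 0xF32531
s_2 = InvRound(s_1, k_3) = 0x1968A1
s_3 = InvRound(s_2, k_2) = 0xDB1DA9
s_4 = InvRound(s_3, k_1) = 0xC93FAB
s_5 = InvRound(s_4, k_0) = 0x75BED4

0x75BED4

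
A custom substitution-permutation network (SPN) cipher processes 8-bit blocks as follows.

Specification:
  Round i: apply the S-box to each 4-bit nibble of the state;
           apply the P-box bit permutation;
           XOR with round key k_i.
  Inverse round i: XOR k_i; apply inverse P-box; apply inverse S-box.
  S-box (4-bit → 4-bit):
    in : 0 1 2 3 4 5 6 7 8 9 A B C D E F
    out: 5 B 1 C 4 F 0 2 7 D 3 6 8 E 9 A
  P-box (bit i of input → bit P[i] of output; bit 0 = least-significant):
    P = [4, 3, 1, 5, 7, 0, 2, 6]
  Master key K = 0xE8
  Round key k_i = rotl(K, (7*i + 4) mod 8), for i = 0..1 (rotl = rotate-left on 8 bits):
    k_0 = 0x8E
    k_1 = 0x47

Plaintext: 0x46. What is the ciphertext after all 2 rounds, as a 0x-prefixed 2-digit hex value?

0xDA

s_0 = plaintext = 0x46
s_1 = Round(s_0, k_0) = 0x8A
s_2 = Round(s_1, k_1) = 0xDA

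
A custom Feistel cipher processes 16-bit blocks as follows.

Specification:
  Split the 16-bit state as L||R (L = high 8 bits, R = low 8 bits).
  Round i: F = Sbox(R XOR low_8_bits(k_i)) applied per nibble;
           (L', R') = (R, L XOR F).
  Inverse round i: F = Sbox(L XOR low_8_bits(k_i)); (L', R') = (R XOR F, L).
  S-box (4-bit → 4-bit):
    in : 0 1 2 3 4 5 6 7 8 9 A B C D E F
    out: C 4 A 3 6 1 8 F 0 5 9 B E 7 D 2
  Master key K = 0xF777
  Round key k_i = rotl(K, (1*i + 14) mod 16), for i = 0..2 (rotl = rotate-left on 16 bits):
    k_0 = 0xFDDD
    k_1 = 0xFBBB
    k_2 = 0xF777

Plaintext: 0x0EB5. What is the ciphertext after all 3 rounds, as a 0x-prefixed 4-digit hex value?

0x84AD

s_0 = plaintext = 0x0EB5
s_1 = Round(s_0, k_0) = 0xB58E
s_2 = Round(s_1, k_1) = 0x8E84
s_3 = Round(s_2, k_2) = 0x84AD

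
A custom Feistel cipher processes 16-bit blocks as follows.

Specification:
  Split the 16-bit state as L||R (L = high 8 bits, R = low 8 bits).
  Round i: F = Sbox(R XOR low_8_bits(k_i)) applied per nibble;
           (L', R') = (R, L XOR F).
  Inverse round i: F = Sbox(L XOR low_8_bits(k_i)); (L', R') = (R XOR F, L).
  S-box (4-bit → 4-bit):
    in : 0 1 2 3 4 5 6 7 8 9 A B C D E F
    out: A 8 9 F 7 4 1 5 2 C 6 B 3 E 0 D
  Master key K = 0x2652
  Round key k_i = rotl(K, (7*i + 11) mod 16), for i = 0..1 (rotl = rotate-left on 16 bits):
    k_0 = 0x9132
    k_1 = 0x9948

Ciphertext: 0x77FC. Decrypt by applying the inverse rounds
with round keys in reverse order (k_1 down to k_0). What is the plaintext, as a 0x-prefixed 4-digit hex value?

0x8801

s_0 = ciphertext = 0x77FC
s_1 = InvRound(s_0, k_1) = 0x0177
s_2 = InvRound(s_1, k_0) = 0x8801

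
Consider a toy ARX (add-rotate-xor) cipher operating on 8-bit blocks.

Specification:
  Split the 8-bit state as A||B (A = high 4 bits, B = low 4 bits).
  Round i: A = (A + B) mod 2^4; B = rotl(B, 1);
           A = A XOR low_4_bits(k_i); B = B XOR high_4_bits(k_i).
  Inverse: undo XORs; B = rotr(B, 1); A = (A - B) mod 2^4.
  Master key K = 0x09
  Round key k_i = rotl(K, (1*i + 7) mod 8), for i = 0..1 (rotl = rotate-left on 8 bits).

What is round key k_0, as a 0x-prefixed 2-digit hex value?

K = 0x09
k_0 = rotl(K, (1*0+7) mod 8) = rotl(K, 7) = 0x84

0x84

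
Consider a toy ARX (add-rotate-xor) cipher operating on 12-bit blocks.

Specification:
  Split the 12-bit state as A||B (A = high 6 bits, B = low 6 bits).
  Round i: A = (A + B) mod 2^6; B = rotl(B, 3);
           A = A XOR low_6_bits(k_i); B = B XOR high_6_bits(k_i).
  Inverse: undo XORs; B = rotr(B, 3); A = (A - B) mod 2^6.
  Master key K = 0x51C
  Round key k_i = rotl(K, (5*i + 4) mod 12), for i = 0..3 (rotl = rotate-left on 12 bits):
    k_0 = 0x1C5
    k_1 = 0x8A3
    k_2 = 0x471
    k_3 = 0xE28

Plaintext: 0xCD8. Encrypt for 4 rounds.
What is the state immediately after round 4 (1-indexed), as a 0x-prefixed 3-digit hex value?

0xAF0

s_0 = plaintext = 0xCD8
s_1 = Round(s_0, k_0) = 0x384
s_2 = Round(s_1, k_1) = 0xC42
s_3 = Round(s_2, k_2) = 0x081
s_4 = Round(s_3, k_3) = 0xAF0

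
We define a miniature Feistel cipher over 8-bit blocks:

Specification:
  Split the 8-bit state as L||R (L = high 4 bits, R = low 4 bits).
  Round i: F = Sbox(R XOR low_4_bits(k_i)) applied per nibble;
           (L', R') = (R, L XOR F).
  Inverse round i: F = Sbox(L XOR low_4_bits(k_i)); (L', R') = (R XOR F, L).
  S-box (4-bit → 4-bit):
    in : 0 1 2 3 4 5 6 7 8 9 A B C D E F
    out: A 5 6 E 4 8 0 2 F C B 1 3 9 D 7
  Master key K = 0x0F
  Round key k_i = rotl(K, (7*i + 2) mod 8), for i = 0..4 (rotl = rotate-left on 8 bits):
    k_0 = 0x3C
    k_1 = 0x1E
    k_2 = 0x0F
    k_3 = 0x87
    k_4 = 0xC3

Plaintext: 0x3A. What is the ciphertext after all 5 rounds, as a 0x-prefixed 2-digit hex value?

0x16

s_0 = plaintext = 0x3A
s_1 = Round(s_0, k_0) = 0xA3
s_2 = Round(s_1, k_1) = 0x33
s_3 = Round(s_2, k_2) = 0x30
s_4 = Round(s_3, k_3) = 0x01
s_5 = Round(s_4, k_4) = 0x16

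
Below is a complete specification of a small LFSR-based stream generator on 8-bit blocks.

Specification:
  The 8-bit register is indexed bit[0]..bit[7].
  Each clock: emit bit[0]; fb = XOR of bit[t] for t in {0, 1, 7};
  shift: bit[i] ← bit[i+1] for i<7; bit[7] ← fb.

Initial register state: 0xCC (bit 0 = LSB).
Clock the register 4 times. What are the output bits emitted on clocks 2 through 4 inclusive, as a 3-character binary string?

011

reg_0 = 0xCC
clock 1: out=0, reg = 0xE6
clock 2: out=0, reg = 0x73
clock 3: out=1, reg = 0x39
clock 4: out=1, reg = 0x9C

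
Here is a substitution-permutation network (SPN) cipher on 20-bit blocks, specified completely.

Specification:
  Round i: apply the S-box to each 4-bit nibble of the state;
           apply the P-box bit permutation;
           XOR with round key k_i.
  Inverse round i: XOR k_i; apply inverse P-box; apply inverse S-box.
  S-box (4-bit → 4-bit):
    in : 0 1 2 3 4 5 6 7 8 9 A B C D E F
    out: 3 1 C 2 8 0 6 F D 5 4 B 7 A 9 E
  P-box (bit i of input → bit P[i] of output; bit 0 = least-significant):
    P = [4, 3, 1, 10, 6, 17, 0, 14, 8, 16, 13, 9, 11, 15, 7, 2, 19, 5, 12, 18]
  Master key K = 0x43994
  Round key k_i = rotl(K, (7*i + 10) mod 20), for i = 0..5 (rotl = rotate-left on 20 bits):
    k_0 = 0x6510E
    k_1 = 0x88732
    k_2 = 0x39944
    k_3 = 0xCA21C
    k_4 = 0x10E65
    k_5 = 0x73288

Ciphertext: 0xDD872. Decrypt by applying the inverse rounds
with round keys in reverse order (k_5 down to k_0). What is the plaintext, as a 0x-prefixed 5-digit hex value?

s_0 = ciphertext = 0xDD872
s_1 = InvRound(s_0, k_5) = 0x0C2BC
s_2 = InvRound(s_1, k_4) = 0x5C38B
s_3 = InvRound(s_2, k_3) = 0x12C29
s_4 = InvRound(s_3, k_2) = 0x6D9CD
s_5 = InvRound(s_4, k_1) = 0x78477
s_6 = InvRound(s_5, k_0) = 0x6308B

0x6308B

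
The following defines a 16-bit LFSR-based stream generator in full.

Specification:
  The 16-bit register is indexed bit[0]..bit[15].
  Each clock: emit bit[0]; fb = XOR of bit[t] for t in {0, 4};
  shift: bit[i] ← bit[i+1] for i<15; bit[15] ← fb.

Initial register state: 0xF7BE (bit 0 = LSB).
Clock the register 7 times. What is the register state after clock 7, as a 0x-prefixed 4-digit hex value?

0x8BEF

reg_0 = 0xF7BE
clock 1: out=0, reg = 0xFBDF
clock 2: out=1, reg = 0x7DEF
clock 3: out=1, reg = 0xBEF7
clock 4: out=1, reg = 0x5F7B
clock 5: out=1, reg = 0x2FBD
clock 6: out=1, reg = 0x17DE
clock 7: out=0, reg = 0x8BEF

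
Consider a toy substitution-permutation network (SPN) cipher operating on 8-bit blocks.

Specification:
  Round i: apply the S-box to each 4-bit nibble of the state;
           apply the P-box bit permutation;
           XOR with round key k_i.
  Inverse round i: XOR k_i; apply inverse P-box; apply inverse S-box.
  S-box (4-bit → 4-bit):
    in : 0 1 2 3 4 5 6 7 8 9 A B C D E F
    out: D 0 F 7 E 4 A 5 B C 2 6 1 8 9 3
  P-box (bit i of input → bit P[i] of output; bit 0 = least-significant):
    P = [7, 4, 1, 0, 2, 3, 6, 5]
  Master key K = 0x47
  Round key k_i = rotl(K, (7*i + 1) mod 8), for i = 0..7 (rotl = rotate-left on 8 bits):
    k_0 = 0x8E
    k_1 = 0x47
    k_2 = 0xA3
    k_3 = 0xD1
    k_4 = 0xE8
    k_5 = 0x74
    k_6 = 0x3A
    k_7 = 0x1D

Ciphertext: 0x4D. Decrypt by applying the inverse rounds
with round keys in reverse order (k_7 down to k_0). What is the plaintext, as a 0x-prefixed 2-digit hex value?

0xE1

s_0 = ciphertext = 0x4D
s_1 = InvRound(s_0, k_7) = 0x5A
s_2 = InvRound(s_1, k_6) = 0x91
s_3 = InvRound(s_2, k_5) = 0x0E
s_4 = InvRound(s_3, k_4) = 0x07
s_5 = InvRound(s_4, k_3) = 0x73
s_6 = InvRound(s_5, k_2) = 0x5F
s_7 = InvRound(s_6, k_1) = 0xAA
s_8 = InvRound(s_7, k_0) = 0xE1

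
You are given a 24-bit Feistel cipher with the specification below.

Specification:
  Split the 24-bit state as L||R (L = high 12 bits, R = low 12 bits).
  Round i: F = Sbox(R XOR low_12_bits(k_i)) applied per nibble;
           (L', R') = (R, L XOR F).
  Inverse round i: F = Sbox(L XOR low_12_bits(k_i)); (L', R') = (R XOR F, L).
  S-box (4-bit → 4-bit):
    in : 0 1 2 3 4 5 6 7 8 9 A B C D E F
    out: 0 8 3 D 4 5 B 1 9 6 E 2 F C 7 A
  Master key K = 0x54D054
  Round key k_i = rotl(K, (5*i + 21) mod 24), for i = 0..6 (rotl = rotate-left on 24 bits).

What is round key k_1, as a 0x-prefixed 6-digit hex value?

K = 0x54D054
k_0 = rotl(K, (5*0+21) mod 24) = rotl(K, 21) = 0x8A9A0A
k_1 = rotl(K, (5*1+21) mod 24) = rotl(K, 2) = 0x534151

0x534151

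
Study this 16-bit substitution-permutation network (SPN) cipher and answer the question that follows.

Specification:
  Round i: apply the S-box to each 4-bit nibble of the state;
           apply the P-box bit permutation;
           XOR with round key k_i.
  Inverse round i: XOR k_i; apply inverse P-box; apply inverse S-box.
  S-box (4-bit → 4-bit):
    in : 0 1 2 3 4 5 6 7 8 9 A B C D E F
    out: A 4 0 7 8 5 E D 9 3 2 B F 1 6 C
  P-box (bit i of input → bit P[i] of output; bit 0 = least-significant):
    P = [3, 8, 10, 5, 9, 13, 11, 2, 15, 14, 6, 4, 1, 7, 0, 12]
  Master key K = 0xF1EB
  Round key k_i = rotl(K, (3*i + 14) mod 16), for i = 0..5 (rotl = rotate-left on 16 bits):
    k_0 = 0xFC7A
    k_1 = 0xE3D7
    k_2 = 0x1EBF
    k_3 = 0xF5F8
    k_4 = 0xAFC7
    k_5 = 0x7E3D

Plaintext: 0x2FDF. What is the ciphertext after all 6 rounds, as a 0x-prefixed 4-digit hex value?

0x890F

s_0 = plaintext = 0x2FDF
s_1 = Round(s_0, k_0) = 0xFA0A
s_2 = Round(s_1, k_1) = 0x92D2
s_3 = Round(s_2, k_2) = 0x1C3D
s_4 = Round(s_3, k_3) = 0x1FA1
s_5 = Round(s_4, k_4) = 0x8B96
s_6 = Round(s_5, k_5) = 0x890F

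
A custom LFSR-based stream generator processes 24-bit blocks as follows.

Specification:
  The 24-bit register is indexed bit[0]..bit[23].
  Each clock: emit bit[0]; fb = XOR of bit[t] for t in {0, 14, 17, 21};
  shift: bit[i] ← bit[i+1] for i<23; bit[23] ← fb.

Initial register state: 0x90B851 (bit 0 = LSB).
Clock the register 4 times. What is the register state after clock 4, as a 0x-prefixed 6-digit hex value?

0x790B85

reg_0 = 0x90B851
clock 1: out=1, reg = 0xC85C28
clock 2: out=0, reg = 0xE42E14
clock 3: out=0, reg = 0xF2170A
clock 4: out=0, reg = 0x790B85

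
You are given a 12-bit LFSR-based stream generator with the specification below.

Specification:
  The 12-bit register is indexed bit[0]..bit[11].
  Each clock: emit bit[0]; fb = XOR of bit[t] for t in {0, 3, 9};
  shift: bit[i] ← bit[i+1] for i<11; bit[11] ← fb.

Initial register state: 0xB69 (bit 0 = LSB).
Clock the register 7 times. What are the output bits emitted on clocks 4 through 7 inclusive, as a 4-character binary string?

reg_0 = 0xB69
clock 1: out=1, reg = 0xDB4
clock 2: out=0, reg = 0x6DA
clock 3: out=0, reg = 0x36D
clock 4: out=1, reg = 0x9B6
clock 5: out=0, reg = 0x4DB
clock 6: out=1, reg = 0x26D
clock 7: out=1, reg = 0x936

1011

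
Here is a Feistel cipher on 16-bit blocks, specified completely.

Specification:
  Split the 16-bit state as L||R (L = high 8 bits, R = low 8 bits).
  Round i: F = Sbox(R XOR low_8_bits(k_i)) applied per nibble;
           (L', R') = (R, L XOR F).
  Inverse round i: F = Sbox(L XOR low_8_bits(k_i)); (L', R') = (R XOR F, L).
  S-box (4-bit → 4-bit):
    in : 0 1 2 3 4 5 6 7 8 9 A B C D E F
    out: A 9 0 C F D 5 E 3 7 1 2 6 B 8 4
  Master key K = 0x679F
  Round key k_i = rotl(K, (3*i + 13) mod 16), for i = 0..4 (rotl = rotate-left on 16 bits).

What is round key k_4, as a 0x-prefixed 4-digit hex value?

K = 0x679F
k_0 = rotl(K, (3*0+13) mod 16) = rotl(K, 13) = 0xECF3
k_1 = rotl(K, (3*1+13) mod 16) = rotl(K, 0) = 0x679F
k_2 = rotl(K, (3*2+13) mod 16) = rotl(K, 3) = 0x3CFB
k_3 = rotl(K, (3*3+13) mod 16) = rotl(K, 6) = 0xE7D9
k_4 = rotl(K, (3*4+13) mod 16) = rotl(K, 9) = 0x3ECF

0x3ECF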